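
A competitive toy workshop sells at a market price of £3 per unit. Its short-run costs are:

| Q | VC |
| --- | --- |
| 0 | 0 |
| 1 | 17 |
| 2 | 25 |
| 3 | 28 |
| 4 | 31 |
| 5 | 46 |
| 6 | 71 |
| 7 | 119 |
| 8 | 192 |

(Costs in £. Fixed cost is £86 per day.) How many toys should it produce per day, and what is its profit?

Q = 0 (shut down); profit = -£86

Compute π = P·Q − TC at each output: Q=0: -86; Q=1: -100; Q=2: -105; Q=3: -105; Q=4: -105; Q=5: -117; Q=6: -139; Q=7: -184; Q=8: -254.
Profit is highest at Q = 0. Equivalently, the lowest AVC in the table is 31/4 ≈ £7.75 at Q = 4, and P = £3 falls below it — price never covers variable cost, so the firm shuts down and loses only its fixed cost.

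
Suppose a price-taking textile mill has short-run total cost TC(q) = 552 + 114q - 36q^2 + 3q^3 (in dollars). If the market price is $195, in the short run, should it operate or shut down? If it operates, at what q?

Produce at q = 9

Strip out fixed cost: VC = 114q - 36q^2 + 3q^3. Then AVC = 114 - 36q + 3q^2 and MC = 114 - 72q + 9q^2.
AVC is minimized where dAVC/dq = -36 + 6q = 0, at q = 6; min AVC = 114 - 36·6 + 3·6^2 = $6.
Because $195 ≥ $6, revenue can cover variable cost; the firm operates.
Set P = MC: 195 = 114 - 72q + 9q^2 → -81 - 72q + 9q^2 = 0. The roots are q = -1 and q = 9; the profit-maximizing output is on the rising part of MC, so q* = 9.
Check: AVC at q = 9 is $33 ≤ P, so revenue covers variable cost.
Profit = P·q − TC = 195·9 − 849 = $906.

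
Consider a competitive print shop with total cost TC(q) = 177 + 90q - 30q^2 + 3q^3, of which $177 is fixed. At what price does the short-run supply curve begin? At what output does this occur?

The shutdown price is the minimum of AVC. VC = 90q - 30q^2 + 3q^3, so AVC = 90 - 30q + 3q^2.
dAVC/dq = -30 + 6q = 0 gives q = 5. min AVC = 90 - 30·5 + 3·5^2 = 15.
So the shutdown price is $15.

$15 per unit, at q = 5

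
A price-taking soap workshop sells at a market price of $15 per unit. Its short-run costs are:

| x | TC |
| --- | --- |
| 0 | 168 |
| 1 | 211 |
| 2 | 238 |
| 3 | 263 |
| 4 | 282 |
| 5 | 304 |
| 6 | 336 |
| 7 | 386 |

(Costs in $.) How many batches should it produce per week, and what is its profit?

x = 0 (shut down); profit = -$168

Compute π = P·x − TC at each output: x=0: -168; x=1: -196; x=2: -208; x=3: -218; x=4: -222; x=5: -229; x=6: -246; x=7: -281.
Profit is highest at x = 0. Equivalently, the lowest AVC in the table is 136/5 ≈ $27.20 at x = 5, and P = $15 falls below it — price never covers variable cost, so the firm shuts down and loses only its fixed cost.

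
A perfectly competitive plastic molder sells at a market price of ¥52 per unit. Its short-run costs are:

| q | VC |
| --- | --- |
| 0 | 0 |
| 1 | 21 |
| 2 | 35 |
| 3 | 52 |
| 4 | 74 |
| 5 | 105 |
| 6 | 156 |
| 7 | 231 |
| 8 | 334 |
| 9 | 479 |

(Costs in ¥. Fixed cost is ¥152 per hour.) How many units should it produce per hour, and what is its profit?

q = 6; profit = ¥4

Compute π = P·q − TC at each output: q=0: -152; q=1: -121; q=2: -83; q=3: -48; q=4: -18; q=5: 3; q=6: 4; q=7: -19; q=8: -70; q=9: -163.
Profit is maximized at q = 6. AVC there is 156/6 = ¥26 ≤ P, so producing beats shutting down (which would give -¥152).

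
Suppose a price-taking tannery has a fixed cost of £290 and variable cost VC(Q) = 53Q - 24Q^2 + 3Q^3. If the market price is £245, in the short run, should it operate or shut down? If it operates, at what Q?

Produce at Q = 8

Variable cost is VC = 53Q - 24Q^2 + 3Q^3, so AVC = VC/Q = 53 - 24Q + 3Q^2 and MC = dTC/dQ = 53 - 48Q + 9Q^2.
AVC is minimized where dAVC/dQ = -24 + 6Q = 0, at Q = 4; min AVC = 53 - 24·4 + 3·4^2 = £5.
Because £245 ≥ £5, revenue can cover variable cost; the firm operates.
Set P = MC: 245 = 53 - 48Q + 9Q^2 → -192 - 48Q + 9Q^2 = 0. The roots are Q = -8/3 and Q = 8; the profit-maximizing output is on the rising part of MC, so Q* = 8.
Check: AVC at Q = 8 is £53 ≤ P, so revenue covers variable cost.
Profit = P·Q − TC = 245·8 − 714 = £1246.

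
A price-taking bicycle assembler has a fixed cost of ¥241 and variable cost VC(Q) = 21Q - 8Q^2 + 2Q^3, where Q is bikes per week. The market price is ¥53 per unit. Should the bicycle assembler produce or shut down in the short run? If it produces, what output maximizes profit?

Strip out fixed cost: VC = 21Q - 8Q^2 + 2Q^3. Then AVC = 21 - 8Q + 2Q^2 and MC = 21 - 16Q + 6Q^2.
The AVC parabola has its vertex at Q = 8/4 = 2, where AVC = 21 - 8·2 + 2·2^2 = ¥13.
Because ¥53 ≥ ¥13, revenue can cover variable cost; the firm operates.
P = MC gives -32 - 16Q + 6Q^2 = 0, with roots -4/3 and 4. Take the larger (rising MC): Q* = 4.
Check: AVC at Q = 4 is ¥21 ≤ P, so revenue covers variable cost.
Profit = P·Q − TC = 53·4 − 325 = -¥113, a loss, but smaller than the ¥241 fixed cost the firm would lose by shutting down.

Produce at Q = 4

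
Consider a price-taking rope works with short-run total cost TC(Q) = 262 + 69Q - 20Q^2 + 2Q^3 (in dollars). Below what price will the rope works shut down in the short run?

$19 per unit

The firm shuts down when price falls below the minimum of average variable cost. AVC = VC/Q = 69 - 20Q + 2Q^2.
At the minimum of AVC, MC = AVC. MC = 69 - 40Q + 6Q^2; setting MC = AVC gives 4Q^2 - 20Q = 0, so Q = 5. min AVC = 19.
For P < $19 the firm produces nothing.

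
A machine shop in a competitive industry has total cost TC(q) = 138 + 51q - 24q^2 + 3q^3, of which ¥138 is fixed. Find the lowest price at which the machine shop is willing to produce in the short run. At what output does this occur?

The shutdown price is the minimum of AVC. VC = 51q - 24q^2 + 3q^3, so AVC = 51 - 24q + 3q^2.
At the minimum of AVC, MC = AVC. MC = 51 - 48q + 9q^2; setting MC = AVC gives 6q^2 - 24q = 0, so q = 4. min AVC = 3.
So the shutdown price is ¥3.

¥3 per unit, at q = 4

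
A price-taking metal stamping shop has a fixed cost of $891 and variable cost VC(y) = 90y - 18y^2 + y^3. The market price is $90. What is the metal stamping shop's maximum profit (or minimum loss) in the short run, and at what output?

Profit = -$27 at y = 12

AVC = 90 - 18y + y^2 has its minimum $9 at y = 9; price $90 clears that bar, so the firm operates.
With MC = 90 - 36y + 3y^2, P = MC on the upward-sloping part at y* = 12.
TR = 90·12 = 1080. TC = 891 + 216 = 1107. Profit = 1080 − 1107 = -$27.
That loss of $27 beats the $891 the firm would lose by shutting down; producing recovers $864 of fixed cost.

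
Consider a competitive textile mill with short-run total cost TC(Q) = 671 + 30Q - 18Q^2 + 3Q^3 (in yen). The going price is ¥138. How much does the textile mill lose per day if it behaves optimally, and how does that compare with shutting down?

Profit = -¥23 at Q = 6

AVC = 30 - 18Q + 3Q^2; min AVC = ¥3 at Q = 3. Since P = ¥138 ≥ min AVC, the firm produces.
MC = 30 - 36Q + 9Q^2. Setting P = MC and taking the root on the rising branch gives Q* = 6.
TR = 138·6 = 828. TC = 671 + 180 = 851. Profit = 828 − 851 = -¥23.
Shutting down would mean losing the fixed cost of ¥671, so operating at a loss of ¥23 is better by ¥648.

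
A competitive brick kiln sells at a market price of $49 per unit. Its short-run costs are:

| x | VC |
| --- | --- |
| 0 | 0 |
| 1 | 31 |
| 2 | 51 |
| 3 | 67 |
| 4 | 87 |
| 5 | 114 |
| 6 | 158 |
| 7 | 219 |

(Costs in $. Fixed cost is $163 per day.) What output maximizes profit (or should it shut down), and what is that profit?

Tabulate TR − TC: x=0: -163; x=1: -145; x=2: -116; x=3: -83; x=4: -54; x=5: -32; x=6: -27; x=7: -39.
Profit is maximized at x = 6. AVC there is 158/6 = $26.33 ≤ P, so producing beats shutting down (which would give -$163).

x = 6; profit = -$27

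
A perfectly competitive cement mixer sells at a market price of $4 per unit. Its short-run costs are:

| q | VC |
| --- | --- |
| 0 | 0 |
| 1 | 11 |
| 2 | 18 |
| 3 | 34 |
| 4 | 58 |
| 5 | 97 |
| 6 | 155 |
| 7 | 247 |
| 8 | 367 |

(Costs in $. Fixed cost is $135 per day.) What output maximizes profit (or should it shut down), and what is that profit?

Compute π = P·q − TC at each output: q=0: -135; q=1: -142; q=2: -145; q=3: -157; q=4: -177; q=5: -212; q=6: -266; q=7: -354; q=8: -470.
Profit is highest at q = 0. Equivalently, the lowest AVC in the table is 18/2 ≈ $9 at q = 2, and P = $4 falls below it — price never covers variable cost, so the firm shuts down and loses only its fixed cost.

q = 0 (shut down); profit = -$135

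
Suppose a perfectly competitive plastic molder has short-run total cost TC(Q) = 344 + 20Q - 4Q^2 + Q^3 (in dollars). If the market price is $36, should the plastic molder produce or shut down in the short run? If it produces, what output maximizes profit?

Produce at Q = 4

Variable cost is VC = 20Q - 4Q^2 + Q^3, so AVC = VC/Q = 20 - 4Q + Q^2 and MC = dTC/dQ = 20 - 8Q + 3Q^2.
AVC is minimized where dAVC/dQ = -4 + 2Q = 0, at Q = 2; min AVC = 20 - 4·2 + 2^2 = $16.
Since P = $36 ≥ min AVC = $16, price covers variable cost and the firm should produce.
P = MC gives -16 - 8Q + 3Q^2 = 0, with roots -4/3 and 4. Take the larger (rising MC): Q* = 4.
Check: AVC at Q = 4 is $20 ≤ P, so revenue covers variable cost.
Profit = P·Q − TC = 36·4 − 424 = -$280, a loss, but smaller than the $344 fixed cost the firm would lose by shutting down.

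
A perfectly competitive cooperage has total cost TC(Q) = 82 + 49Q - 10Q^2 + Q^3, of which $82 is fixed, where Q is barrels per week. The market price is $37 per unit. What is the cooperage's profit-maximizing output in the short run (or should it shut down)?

Produce at Q = 6

From TC, MC = TC'(Q) = 49 - 20Q + 3Q^2 and AVC = VC/Q = 49 - 10Q + Q^2.
AVC is minimized where dAVC/dQ = -10 + 2Q = 0, at Q = 5; min AVC = 49 - 10·5 + 5^2 = $24.
Because $37 ≥ $24, revenue can cover variable cost; the firm operates.
Set P = MC: 37 = 49 - 20Q + 3Q^2 → 12 - 20Q + 3Q^2 = 0. The roots are Q = 2/3 and Q = 6; the profit-maximizing output is on the rising part of MC, so Q* = 6.
Check: AVC at Q = 6 is $25 ≤ P, so revenue covers variable cost.
Profit = P·Q − TC = 37·6 − 232 = -$10, a loss, but smaller than the $82 fixed cost the firm would lose by shutting down.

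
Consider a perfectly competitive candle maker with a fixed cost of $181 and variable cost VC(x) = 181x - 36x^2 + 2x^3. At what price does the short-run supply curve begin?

The firm shuts down when price falls below the minimum of average variable cost. AVC = VC/x = 181 - 36x + 2x^2.
At the minimum of AVC, MC = AVC. MC = 181 - 72x + 6x^2; setting MC = AVC gives 4x^2 - 36x = 0, so x = 9. min AVC = 19.
The firm shuts down for any P below $19.

$19 per unit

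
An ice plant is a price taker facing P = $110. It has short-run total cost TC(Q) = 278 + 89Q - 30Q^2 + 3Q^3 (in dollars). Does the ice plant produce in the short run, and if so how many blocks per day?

Produce at Q = 7

From TC, MC = TC'(Q) = 89 - 60Q + 9Q^2 and AVC = VC/Q = 89 - 30Q + 3Q^2.
The AVC parabola has its vertex at Q = 30/6 = 5, where AVC = 89 - 30·5 + 3·5^2 = $14.
P = $110 exceeds min AVC = $14, so the firm stays open.
P = MC gives -21 - 60Q + 9Q^2 = 0, with roots -1/3 and 7. Take the larger (rising MC): Q* = 7.
Check: AVC at Q = 7 is $26 ≤ P, so revenue covers variable cost.
Profit = P·Q − TC = 110·7 − 460 = $310.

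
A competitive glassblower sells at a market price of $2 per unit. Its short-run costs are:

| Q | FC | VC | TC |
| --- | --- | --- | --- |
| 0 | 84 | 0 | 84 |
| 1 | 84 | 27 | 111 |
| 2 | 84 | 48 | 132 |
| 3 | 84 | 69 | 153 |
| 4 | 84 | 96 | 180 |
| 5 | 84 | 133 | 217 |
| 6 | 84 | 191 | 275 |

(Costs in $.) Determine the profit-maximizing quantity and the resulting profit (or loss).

Q = 0 (shut down); profit = -$84

Tabulate TR − TC: Q=0: -84; Q=1: -109; Q=2: -128; Q=3: -147; Q=4: -172; Q=5: -207; Q=6: -263.
Profit is highest at Q = 0. Equivalently, the lowest AVC in the table is 69/3 ≈ $23 at Q = 3, and P = $2 falls below it — price never covers variable cost, so the firm shuts down and loses only its fixed cost.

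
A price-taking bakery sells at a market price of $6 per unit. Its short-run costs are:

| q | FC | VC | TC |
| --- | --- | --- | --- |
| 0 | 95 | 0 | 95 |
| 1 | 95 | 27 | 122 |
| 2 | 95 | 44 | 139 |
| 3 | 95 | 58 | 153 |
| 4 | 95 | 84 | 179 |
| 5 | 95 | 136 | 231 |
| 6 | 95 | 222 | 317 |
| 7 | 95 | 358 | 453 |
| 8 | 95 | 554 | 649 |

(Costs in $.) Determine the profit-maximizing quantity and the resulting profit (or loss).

q = 0 (shut down); profit = -$95

Compute π = P·q − TC at each output: q=0: -95; q=1: -116; q=2: -127; q=3: -135; q=4: -155; q=5: -201; q=6: -281; q=7: -411; q=8: -601.
Profit is highest at q = 0. Equivalently, the lowest AVC in the table is 58/3 ≈ $19.33 at q = 3, and P = $6 falls below it — price never covers variable cost, so the firm shuts down and loses only its fixed cost.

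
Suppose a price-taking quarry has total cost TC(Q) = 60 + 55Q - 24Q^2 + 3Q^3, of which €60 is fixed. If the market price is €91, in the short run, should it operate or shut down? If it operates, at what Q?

Variable cost is VC = 55Q - 24Q^2 + 3Q^3, so AVC = VC/Q = 55 - 24Q + 3Q^2 and MC = dTC/dQ = 55 - 48Q + 9Q^2.
The AVC parabola has its vertex at Q = 24/6 = 4, where AVC = 55 - 24·4 + 3·4^2 = €7.
Since P = €91 ≥ min AVC = €7, price covers variable cost and the firm should produce.
Set P = MC: 91 = 55 - 48Q + 9Q^2 → -36 - 48Q + 9Q^2 = 0. The roots are Q = -2/3 and Q = 6; the profit-maximizing output is on the rising part of MC, so Q* = 6.
Check: AVC at Q = 6 is €19 ≤ P, so revenue covers variable cost.
Profit = P·Q − TC = 91·6 − 174 = €372.

Produce at Q = 6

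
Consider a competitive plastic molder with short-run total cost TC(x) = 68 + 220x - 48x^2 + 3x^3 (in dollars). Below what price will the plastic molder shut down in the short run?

$28 per unit

The firm shuts down when price falls below the minimum of average variable cost. AVC = VC/x = 220 - 48x + 3x^2.
dAVC/dx = -48 + 6x = 0 gives x = 8. min AVC = 220 - 48·8 + 3·8^2 = 28.
The firm shuts down for any P below $28.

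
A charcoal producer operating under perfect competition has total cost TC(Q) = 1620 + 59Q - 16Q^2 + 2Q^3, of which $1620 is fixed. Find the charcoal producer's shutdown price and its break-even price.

Shutdown price = $27; break-even price = $257

AVC = 59 - 16Q + 2Q^2; minimized at Q = 4, giving min AVC = $27. That is the shutdown price.
ATC = 1620/Q + 59 - 16Q + 2Q^2. Setting dATC/dQ = −1620/Q^2 − 16 + 4Q = 0 gives Q = 9 (since 4·9^3 − 16·9^2 = 1620).
min ATC = 1620/9 + 59 − 16·9 + 2·9^2 = $257. That is the break-even price.
For $27 ≤ P < $257 the firm produces at a loss; below $27 it shuts down.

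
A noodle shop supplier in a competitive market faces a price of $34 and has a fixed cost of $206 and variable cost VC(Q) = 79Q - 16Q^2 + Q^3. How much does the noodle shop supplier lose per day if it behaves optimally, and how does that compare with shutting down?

AVC = 79 - 16Q + Q^2 has its minimum $15 at Q = 8; price $34 clears that bar, so the firm operates.
MC = 79 - 32Q + 3Q^2. Setting P = MC and taking the root on the rising branch gives Q* = 9.
TR = 34·9 = 306. TC = 206 + 144 = 350. Profit = 306 − 350 = -$44.
By producing, the firm covers all variable cost plus $162 of fixed cost; shutting down would lose the full $206.

Profit = -$44 at Q = 9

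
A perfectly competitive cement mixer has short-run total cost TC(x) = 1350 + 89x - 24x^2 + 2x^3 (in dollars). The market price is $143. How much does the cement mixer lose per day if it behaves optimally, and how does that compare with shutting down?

AVC = 89 - 24x + 2x^2; min AVC = $17 at x = 6. Since P = $143 ≥ min AVC, the firm produces.
MC = 89 - 48x + 6x^2. Setting P = MC and taking the root on the rising branch gives x* = 9.
TR = 143·9 = 1287. TC = 1350 + 315 = 1665. Profit = 1287 − 1665 = -$378.
By producing, the firm covers all variable cost plus $972 of fixed cost; shutting down would lose the full $1350.

Profit = -$378 at x = 9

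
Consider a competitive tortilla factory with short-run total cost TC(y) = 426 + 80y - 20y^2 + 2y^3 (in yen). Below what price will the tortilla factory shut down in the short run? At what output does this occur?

¥30 per unit, at y = 5

The shutdown price is the minimum of AVC. VC = 80y - 20y^2 + 2y^3, so AVC = 80 - 20y + 2y^2.
dAVC/dy = -20 + 4y = 0 gives y = 5. min AVC = 80 - 20·5 + 2·5^2 = 30.
The firm shuts down for any P below ¥30.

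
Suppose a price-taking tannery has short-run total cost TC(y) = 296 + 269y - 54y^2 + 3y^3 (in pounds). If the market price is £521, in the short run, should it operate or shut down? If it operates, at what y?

Variable cost is VC = 269y - 54y^2 + 3y^3, so AVC = VC/y = 269 - 54y + 3y^2 and MC = dTC/dy = 269 - 108y + 9y^2.
AVC is minimized where dAVC/dy = -54 + 6y = 0, at y = 9; min AVC = 269 - 54·9 + 3·9^2 = £26.
P = £521 exceeds min AVC = £26, so the firm stays open.
Set P = MC: 521 = 269 - 108y + 9y^2 → -252 - 108y + 9y^2 = 0. The roots are y = -2 and y = 14; the profit-maximizing output is on the rising part of MC, so y* = 14.
Check: AVC at y = 14 is £101 ≤ P, so revenue covers variable cost.
Profit = P·y − TC = 521·14 − 1710 = £5584.

Produce at y = 14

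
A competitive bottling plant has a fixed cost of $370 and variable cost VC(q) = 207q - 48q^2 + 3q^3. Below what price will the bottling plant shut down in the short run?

$15 per unit

The shutdown price is the minimum of AVC. VC = 207q - 48q^2 + 3q^3, so AVC = 207 - 48q + 3q^2.
dAVC/dq = -48 + 6q = 0 gives q = 8. min AVC = 207 - 48·8 + 3·8^2 = 15.
For P < $15 the firm produces nothing.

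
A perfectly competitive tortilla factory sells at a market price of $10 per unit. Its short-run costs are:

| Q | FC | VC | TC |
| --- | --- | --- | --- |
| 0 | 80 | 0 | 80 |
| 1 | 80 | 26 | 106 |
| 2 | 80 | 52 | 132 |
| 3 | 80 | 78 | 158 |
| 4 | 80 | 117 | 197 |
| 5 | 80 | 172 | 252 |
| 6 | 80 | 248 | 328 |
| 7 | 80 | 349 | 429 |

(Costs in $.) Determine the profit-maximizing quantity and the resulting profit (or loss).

Tabulate TR − TC: Q=0: -80; Q=1: -96; Q=2: -112; Q=3: -128; Q=4: -157; Q=5: -202; Q=6: -268; Q=7: -359.
Profit is highest at Q = 0. Equivalently, the lowest AVC in the table is 26/1 ≈ $26 at Q = 1, and P = $10 falls below it — price never covers variable cost, so the firm shuts down and loses only its fixed cost.

Q = 0 (shut down); profit = -$80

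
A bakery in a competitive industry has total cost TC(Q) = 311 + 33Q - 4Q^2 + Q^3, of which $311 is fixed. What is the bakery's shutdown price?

The firm shuts down when price falls below the minimum of average variable cost. AVC = VC/Q = 33 - 4Q + Q^2.
At the minimum of AVC, MC = AVC. MC = 33 - 8Q + 3Q^2; setting MC = AVC gives 2Q^2 - 4Q = 0, so Q = 2. min AVC = 29.
The firm shuts down for any P below $29.

$29 per unit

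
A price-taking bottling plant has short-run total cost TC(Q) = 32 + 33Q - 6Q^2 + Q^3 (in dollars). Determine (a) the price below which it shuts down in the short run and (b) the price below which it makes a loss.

Shutdown price = min AVC. AVC = 33 - 6Q + Q^2, with vertex at Q = 3 and minimum $24.
ATC = 32/Q + 33 - 6Q + Q^2. Setting dATC/dQ = −32/Q^2 − 6 + 2Q = 0 gives Q = 4 (since 2·4^3 − 6·4^2 = 32).
min ATC = 32/4 + 33 − 6·4 + 4^2 = $33. That is the break-even price.
For $24 ≤ P < $33 the firm produces at a loss; below $24 it shuts down.

Shutdown price = $24; break-even price = $33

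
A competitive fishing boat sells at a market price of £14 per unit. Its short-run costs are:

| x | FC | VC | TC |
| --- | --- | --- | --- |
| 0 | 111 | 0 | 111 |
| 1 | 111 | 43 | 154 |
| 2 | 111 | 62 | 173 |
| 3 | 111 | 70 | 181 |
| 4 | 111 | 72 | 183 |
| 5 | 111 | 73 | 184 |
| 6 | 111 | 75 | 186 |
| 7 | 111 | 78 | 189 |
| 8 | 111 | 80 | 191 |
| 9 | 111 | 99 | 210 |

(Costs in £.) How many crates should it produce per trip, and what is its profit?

x = 8; profit = -£79

Tabulate TR − TC: x=0: -111; x=1: -140; x=2: -145; x=3: -139; x=4: -127; x=5: -114; x=6: -102; x=7: -91; x=8: -79; x=9: -84.
Profit is maximized at x = 8. AVC there is 80/8 = £10 ≤ P, so producing beats shutting down (which would give -£111).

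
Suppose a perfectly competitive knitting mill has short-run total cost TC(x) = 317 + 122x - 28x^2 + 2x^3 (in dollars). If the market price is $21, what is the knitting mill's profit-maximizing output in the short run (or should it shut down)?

Shut down

Variable cost is VC = 122x - 28x^2 + 2x^3, so AVC = VC/x = 122 - 28x + 2x^2 and MC = dTC/dx = 122 - 56x + 6x^2.
The AVC parabola has its vertex at x = 28/4 = 7, where AVC = 122 - 28·7 + 2·7^2 = $24.
Since P = $21 < min AVC = $24, price fails to cover variable cost at any output.
Shutting down limits the loss to fixed cost, $317.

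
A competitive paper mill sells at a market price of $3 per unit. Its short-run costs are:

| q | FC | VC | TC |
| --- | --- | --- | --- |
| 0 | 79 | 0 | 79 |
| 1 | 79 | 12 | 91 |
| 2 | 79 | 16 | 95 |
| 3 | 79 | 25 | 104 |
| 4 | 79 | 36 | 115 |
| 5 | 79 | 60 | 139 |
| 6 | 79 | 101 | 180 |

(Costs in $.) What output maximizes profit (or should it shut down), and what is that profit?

q = 0 (shut down); profit = -$79

Compute π = P·q − TC at each output: q=0: -79; q=1: -88; q=2: -89; q=3: -95; q=4: -103; q=5: -124; q=6: -162.
Profit is highest at q = 0. Equivalently, the lowest AVC in the table is 16/2 ≈ $8 at q = 2, and P = $3 falls below it — price never covers variable cost, so the firm shuts down and loses only its fixed cost.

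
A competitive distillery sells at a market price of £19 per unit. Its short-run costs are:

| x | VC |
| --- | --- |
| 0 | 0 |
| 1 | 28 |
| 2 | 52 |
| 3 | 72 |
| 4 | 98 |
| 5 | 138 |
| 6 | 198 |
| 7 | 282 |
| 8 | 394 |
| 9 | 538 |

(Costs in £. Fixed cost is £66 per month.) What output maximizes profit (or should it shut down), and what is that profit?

Profit at each row (π = 19x − TC): x=0: -66; x=1: -75; x=2: -80; x=3: -81; x=4: -88; x=5: -109; x=6: -150; x=7: -215; x=8: -308; x=9: -433.
Profit is highest at x = 0. Equivalently, the lowest AVC in the table is 72/3 ≈ £24 at x = 3, and P = £19 falls below it — price never covers variable cost, so the firm shuts down and loses only its fixed cost.

x = 0 (shut down); profit = -£66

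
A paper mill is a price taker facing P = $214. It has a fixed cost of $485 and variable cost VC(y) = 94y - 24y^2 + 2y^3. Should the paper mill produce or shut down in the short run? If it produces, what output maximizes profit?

From TC, MC = TC'(y) = 94 - 48y + 6y^2 and AVC = VC/y = 94 - 24y + 2y^2.
AVC hits its minimum where MC = AVC, at y = 6, giving min AVC = 94 - 24·6 + 2·6^2 = $22.
Because $214 ≥ $22, revenue can cover variable cost; the firm operates.
Solving P = MC: -120 - 48y + 6y^2 = 0 ⇒ y = -2 or 10. On the upward-sloping branch, y* = 10.
Check: AVC at y = 10 is $54 ≤ P, so revenue covers variable cost.
Profit = P·y − TC = 214·10 − 1025 = $1115.

Produce at y = 10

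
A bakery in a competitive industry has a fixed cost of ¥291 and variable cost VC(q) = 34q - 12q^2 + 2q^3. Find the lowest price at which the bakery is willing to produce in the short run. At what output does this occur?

The firm shuts down when price falls below the minimum of average variable cost. AVC = VC/q = 34 - 12q + 2q^2.
At the minimum of AVC, MC = AVC. MC = 34 - 24q + 6q^2; setting MC = AVC gives 4q^2 - 12q = 0, so q = 3. min AVC = 16.
For P < ¥16 the firm produces nothing.

¥16 per unit, at q = 3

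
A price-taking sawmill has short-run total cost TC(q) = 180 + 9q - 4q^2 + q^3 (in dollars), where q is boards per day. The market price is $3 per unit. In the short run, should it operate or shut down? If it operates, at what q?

From TC, MC = TC'(q) = 9 - 8q + 3q^2 and AVC = VC/q = 9 - 4q + q^2.
AVC is minimized where dAVC/dq = -4 + 2q = 0, at q = 2; min AVC = 9 - 4·2 + 2^2 = $5.
With P < min AVC ($3 < $5), every unit sold adds to the loss.
The firm minimizes its loss by shutting down and losing only its fixed cost of $180.

Shut down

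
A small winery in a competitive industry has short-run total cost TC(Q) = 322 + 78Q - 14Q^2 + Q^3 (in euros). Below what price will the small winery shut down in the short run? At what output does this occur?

Short-run supply begins at min AVC. From VC = 78Q - 14Q^2 + Q^3, AVC = 78 - 14Q + Q^2.
At the minimum of AVC, MC = AVC. MC = 78 - 28Q + 3Q^2; setting MC = AVC gives 2Q^2 - 14Q = 0, so Q = 7. min AVC = 29.
So the shutdown price is €29.

€29 per unit, at Q = 7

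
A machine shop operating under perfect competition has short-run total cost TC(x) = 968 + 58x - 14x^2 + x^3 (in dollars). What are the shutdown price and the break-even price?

Shutdown price = $9; break-even price = $113

AVC = 58 - 14x + x^2; minimized at x = 7, giving min AVC = $9. That is the shutdown price.
ATC = 968/x + 58 - 14x + x^2. Setting dATC/dx = −968/x^2 − 14 + 2x = 0 gives x = 11 (since 2·11^3 − 14·11^2 = 968).
min ATC = 968/11 + 58 − 14·11 + 11^2 = $113. That is the break-even price.
For $9 ≤ P < $113 the firm produces at a loss; below $9 it shuts down.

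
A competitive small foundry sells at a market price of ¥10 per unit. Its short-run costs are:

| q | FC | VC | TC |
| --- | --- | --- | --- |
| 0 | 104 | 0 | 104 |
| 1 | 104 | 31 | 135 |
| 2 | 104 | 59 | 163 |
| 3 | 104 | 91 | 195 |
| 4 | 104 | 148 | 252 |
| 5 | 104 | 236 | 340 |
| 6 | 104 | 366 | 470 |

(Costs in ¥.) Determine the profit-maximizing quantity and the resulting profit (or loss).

Compute π = P·q − TC at each output: q=0: -104; q=1: -125; q=2: -143; q=3: -165; q=4: -212; q=5: -290; q=6: -410.
Profit is highest at q = 0. Equivalently, the lowest AVC in the table is 59/2 ≈ ¥29.50 at q = 2, and P = ¥10 falls below it — price never covers variable cost, so the firm shuts down and loses only its fixed cost.

q = 0 (shut down); profit = -¥104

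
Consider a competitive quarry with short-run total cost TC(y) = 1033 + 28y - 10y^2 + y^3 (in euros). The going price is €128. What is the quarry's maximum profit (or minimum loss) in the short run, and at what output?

Profit = -€33 at y = 10

AVC = 28 - 10y + y^2; min AVC = €3 at y = 5. Since P = €128 ≥ min AVC, the firm produces.
MC = 28 - 20y + 3y^2. Setting P = MC and taking the root on the rising branch gives y* = 10.
TR = 128·10 = 1280. TC = 1033 + 280 = 1313. Profit = 1280 − 1313 = -€33.
Shutting down would mean losing the fixed cost of €1033, so operating at a loss of €33 is better by €1000.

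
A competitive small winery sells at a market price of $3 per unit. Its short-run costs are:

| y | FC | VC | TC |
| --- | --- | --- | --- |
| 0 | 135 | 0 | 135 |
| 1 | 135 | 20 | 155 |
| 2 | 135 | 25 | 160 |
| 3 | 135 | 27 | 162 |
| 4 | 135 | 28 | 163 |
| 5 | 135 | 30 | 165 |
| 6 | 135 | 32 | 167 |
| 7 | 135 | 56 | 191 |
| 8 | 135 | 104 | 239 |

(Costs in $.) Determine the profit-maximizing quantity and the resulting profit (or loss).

Tabulate TR − TC: y=0: -135; y=1: -152; y=2: -154; y=3: -153; y=4: -151; y=5: -150; y=6: -149; y=7: -170; y=8: -215.
Profit is highest at y = 0. Equivalently, the lowest AVC in the table is 32/6 ≈ $5.33 at y = 6, and P = $3 falls below it — price never covers variable cost, so the firm shuts down and loses only its fixed cost.

y = 0 (shut down); profit = -$135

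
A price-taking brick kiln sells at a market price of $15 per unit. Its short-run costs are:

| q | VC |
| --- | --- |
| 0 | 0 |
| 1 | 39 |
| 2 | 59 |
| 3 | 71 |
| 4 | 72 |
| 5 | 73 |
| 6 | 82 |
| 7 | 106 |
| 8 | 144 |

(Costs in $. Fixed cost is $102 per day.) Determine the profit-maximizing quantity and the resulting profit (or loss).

Compute π = P·q − TC at each output: q=0: -102; q=1: -126; q=2: -131; q=3: -128; q=4: -114; q=5: -100; q=6: -94; q=7: -103; q=8: -126.
Profit is maximized at q = 6. AVC there is 82/6 = $13.67 ≤ P, so producing beats shutting down (which would give -$102).

q = 6; profit = -$94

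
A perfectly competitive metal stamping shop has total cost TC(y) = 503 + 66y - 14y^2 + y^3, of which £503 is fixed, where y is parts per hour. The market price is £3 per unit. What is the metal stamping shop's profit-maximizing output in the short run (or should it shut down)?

Shut down

From TC, MC = TC'(y) = 66 - 28y + 3y^2 and AVC = VC/y = 66 - 14y + y^2.
The AVC parabola has its vertex at y = 14/2 = 7, where AVC = 66 - 14·7 + 7^2 = £17.
P = £3 lies below min AVC = £17; no output level covers variable cost.
Shutting down limits the loss to fixed cost, £503.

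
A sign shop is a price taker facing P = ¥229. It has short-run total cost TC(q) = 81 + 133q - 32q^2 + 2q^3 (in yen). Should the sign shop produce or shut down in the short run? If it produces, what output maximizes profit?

Produce at q = 12

Variable cost is VC = 133q - 32q^2 + 2q^3, so AVC = VC/q = 133 - 32q + 2q^2 and MC = dTC/dq = 133 - 64q + 6q^2.
AVC hits its minimum where MC = AVC, at q = 8, giving min AVC = 133 - 32·8 + 2·8^2 = ¥5.
Since P = ¥229 ≥ min AVC = ¥5, price covers variable cost and the firm should produce.
Set P = MC: 229 = 133 - 64q + 6q^2 → -96 - 64q + 6q^2 = 0. The roots are q = -4/3 and q = 12; the profit-maximizing output is on the rising part of MC, so q* = 12.
Check: AVC at q = 12 is ¥37 ≤ P, so revenue covers variable cost.
Profit = P·q − TC = 229·12 − 525 = ¥2223.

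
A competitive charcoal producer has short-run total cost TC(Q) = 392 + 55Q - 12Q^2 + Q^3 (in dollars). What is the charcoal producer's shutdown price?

$19 per unit

The shutdown price is the minimum of AVC. VC = 55Q - 12Q^2 + Q^3, so AVC = 55 - 12Q + Q^2.
dAVC/dQ = -12 + 2Q = 0 gives Q = 6. min AVC = 55 - 12·6 + 6^2 = 19.
So the shutdown price is $19.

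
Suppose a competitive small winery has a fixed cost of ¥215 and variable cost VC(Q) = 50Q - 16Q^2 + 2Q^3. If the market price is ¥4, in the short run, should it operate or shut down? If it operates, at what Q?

Shut down

Strip out fixed cost: VC = 50Q - 16Q^2 + 2Q^3. Then AVC = 50 - 16Q + 2Q^2 and MC = 50 - 32Q + 6Q^2.
AVC is minimized where dAVC/dQ = -16 + 4Q = 0, at Q = 4; min AVC = 50 - 16·4 + 2·4^2 = ¥18.
Since P = ¥4 < min AVC = ¥18, price fails to cover variable cost at any output.
The firm minimizes its loss by shutting down and losing only its fixed cost of ¥215.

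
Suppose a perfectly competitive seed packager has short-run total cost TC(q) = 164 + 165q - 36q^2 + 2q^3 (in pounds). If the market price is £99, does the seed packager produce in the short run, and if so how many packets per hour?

From TC, MC = TC'(q) = 165 - 72q + 6q^2 and AVC = VC/q = 165 - 36q + 2q^2.
The AVC parabola has its vertex at q = 36/4 = 9, where AVC = 165 - 36·9 + 2·9^2 = £3.
Since P = £99 ≥ min AVC = £3, price covers variable cost and the firm should produce.
Solving P = MC: 66 - 72q + 6q^2 = 0 ⇒ q = 1 or 11. On the upward-sloping branch, q* = 11.
Check: AVC at q = 11 is £11 ≤ P, so revenue covers variable cost.
Profit = P·q − TC = 99·11 − 285 = £804.

Produce at q = 11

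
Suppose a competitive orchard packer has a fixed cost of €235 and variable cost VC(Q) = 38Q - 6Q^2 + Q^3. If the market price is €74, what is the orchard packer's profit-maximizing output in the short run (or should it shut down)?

From TC, MC = TC'(Q) = 38 - 12Q + 3Q^2 and AVC = VC/Q = 38 - 6Q + Q^2.
AVC hits its minimum where MC = AVC, at Q = 3, giving min AVC = 38 - 6·3 + 3^2 = €29.
Since P = €74 ≥ min AVC = €29, price covers variable cost and the firm should produce.
Set P = MC: 74 = 38 - 12Q + 3Q^2 → -36 - 12Q + 3Q^2 = 0. The roots are Q = -2 and Q = 6; the profit-maximizing output is on the rising part of MC, so Q* = 6.
Check: AVC at Q = 6 is €38 ≤ P, so revenue covers variable cost.
Profit = P·Q − TC = 74·6 − 463 = -€19, a loss, but smaller than the €235 fixed cost the firm would lose by shutting down.

Produce at Q = 6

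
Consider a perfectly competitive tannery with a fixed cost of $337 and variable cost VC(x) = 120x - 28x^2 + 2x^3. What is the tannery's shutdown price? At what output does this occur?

$22 per unit, at x = 7

Short-run supply begins at min AVC. From VC = 120x - 28x^2 + 2x^3, AVC = 120 - 28x + 2x^2.
dAVC/dx = -28 + 4x = 0 gives x = 7. min AVC = 120 - 28·7 + 2·7^2 = 22.
The firm shuts down for any P below $22.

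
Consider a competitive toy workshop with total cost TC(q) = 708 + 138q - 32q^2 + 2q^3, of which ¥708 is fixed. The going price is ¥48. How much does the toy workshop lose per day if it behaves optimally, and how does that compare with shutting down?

Profit = -¥384 at q = 9

AVC = 138 - 32q + 2q^2; min AVC = ¥10 at q = 8. Since P = ¥48 ≥ min AVC, the firm produces.
With MC = 138 - 64q + 6q^2, P = MC on the upward-sloping part at q* = 9.
TR = 48·9 = 432. TC = 708 + 108 = 816. Profit = 432 − 816 = -¥384.
By producing, the firm covers all variable cost plus ¥324 of fixed cost; shutting down would lose the full ¥708.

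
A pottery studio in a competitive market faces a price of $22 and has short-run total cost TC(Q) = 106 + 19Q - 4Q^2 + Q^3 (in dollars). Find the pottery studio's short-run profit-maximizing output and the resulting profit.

Profit = -$88 at Q = 3

AVC = 19 - 4Q + Q^2 has its minimum $15 at Q = 2; price $22 clears that bar, so the firm operates.
With MC = 19 - 8Q + 3Q^2, P = MC on the upward-sloping part at Q* = 3.
TR = 22·3 = 66. TC = 106 + 48 = 154. Profit = 66 − 154 = -$88.
That loss of $88 beats the $106 the firm would lose by shutting down; producing recovers $18 of fixed cost.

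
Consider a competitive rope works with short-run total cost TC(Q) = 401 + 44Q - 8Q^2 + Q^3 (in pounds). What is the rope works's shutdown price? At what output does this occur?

The firm shuts down when price falls below the minimum of average variable cost. AVC = VC/Q = 44 - 8Q + Q^2.
At the minimum of AVC, MC = AVC. MC = 44 - 16Q + 3Q^2; setting MC = AVC gives 2Q^2 - 8Q = 0, so Q = 4. min AVC = 28.
The firm shuts down for any P below £28.

£28 per unit, at Q = 4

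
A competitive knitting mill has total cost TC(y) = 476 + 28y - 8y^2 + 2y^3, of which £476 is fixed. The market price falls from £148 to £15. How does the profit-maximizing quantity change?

Output falls from 6 to 0 (the firm shuts down)

AVC = 28 - 8y + 2y^2, minimized at y = 2 where min AVC = £20. MC = 28 - 16y + 6y^2.
With P = £148 above the shutdown price, P = MC gives y = 6.
At P = £15 < min AVC = £20, price no longer covers variable cost at any output, so the firm shuts down: y = 0.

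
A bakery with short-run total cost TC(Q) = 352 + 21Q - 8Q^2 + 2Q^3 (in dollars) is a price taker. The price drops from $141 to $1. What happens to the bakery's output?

Output falls from 6 to 0 (the firm shuts down)

AVC = 21 - 8Q + 2Q^2, minimized at Q = 2 where min AVC = $13. MC = 21 - 16Q + 6Q^2.
At P = $141 ≥ min AVC, set P = MC on the rising branch: Q = 6.
At P = $1 < min AVC = $13, price no longer covers variable cost at any output, so the firm shuts down: Q = 0.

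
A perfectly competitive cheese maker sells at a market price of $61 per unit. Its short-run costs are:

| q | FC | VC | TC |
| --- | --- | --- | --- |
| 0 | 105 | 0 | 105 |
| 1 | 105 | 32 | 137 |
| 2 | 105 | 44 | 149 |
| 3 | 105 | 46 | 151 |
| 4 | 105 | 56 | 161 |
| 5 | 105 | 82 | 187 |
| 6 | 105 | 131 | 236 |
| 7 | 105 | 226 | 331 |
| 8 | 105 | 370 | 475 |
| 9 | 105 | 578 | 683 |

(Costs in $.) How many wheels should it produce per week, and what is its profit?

q = 6; profit = $130

Profit at each row (π = 61q − TC): q=0: -105; q=1: -76; q=2: -27; q=3: 32; q=4: 83; q=5: 118; q=6: 130; q=7: 96; q=8: 13; q=9: -134.
Profit is maximized at q = 6. AVC there is 131/6 = $21.83 ≤ P, so producing beats shutting down (which would give -$105).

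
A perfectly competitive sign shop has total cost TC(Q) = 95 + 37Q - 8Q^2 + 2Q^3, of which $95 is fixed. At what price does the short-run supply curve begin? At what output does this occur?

The firm shuts down when price falls below the minimum of average variable cost. AVC = VC/Q = 37 - 8Q + 2Q^2.
At the minimum of AVC, MC = AVC. MC = 37 - 16Q + 6Q^2; setting MC = AVC gives 4Q^2 - 8Q = 0, so Q = 2. min AVC = 29.
So the shutdown price is $29.

$29 per unit, at Q = 2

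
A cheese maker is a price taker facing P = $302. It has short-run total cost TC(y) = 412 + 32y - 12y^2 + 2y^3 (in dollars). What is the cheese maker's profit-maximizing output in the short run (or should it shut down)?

Produce at y = 9

From TC, MC = TC'(y) = 32 - 24y + 6y^2 and AVC = VC/y = 32 - 12y + 2y^2.
AVC hits its minimum where MC = AVC, at y = 3, giving min AVC = 32 - 12·3 + 2·3^2 = $14.
Since P = $302 ≥ min AVC = $14, price covers variable cost and the firm should produce.
P = MC gives -270 - 24y + 6y^2 = 0, with roots -5 and 9. Take the larger (rising MC): y* = 9.
Check: AVC at y = 9 is $86 ≤ P, so revenue covers variable cost.
Profit = P·y − TC = 302·9 − 1186 = $1532.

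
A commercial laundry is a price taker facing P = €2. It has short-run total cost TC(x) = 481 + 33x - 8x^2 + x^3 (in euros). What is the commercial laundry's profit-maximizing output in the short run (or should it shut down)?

Variable cost is VC = 33x - 8x^2 + x^3, so AVC = VC/x = 33 - 8x + x^2 and MC = dTC/dx = 33 - 16x + 3x^2.
AVC hits its minimum where MC = AVC, at x = 4, giving min AVC = 33 - 8·4 + 4^2 = €17.
With P < min AVC (€2 < €17), every unit sold adds to the loss.
Best response: produce nothing and absorb the €481 fixed cost.

Shut down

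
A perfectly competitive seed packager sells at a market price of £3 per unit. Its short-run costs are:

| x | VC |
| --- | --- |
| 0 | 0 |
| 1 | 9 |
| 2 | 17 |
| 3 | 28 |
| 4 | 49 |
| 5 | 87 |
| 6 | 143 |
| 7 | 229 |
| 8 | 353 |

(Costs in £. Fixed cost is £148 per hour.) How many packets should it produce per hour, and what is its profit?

x = 0 (shut down); profit = -£148

Tabulate TR − TC: x=0: -148; x=1: -154; x=2: -159; x=3: -167; x=4: -185; x=5: -220; x=6: -273; x=7: -356; x=8: -477.
Profit is highest at x = 0. Equivalently, the lowest AVC in the table is 17/2 ≈ £8.50 at x = 2, and P = £3 falls below it — price never covers variable cost, so the firm shuts down and loses only its fixed cost.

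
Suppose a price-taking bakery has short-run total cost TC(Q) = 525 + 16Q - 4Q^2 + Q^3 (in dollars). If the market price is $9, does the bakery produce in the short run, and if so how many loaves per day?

Shut down

From TC, MC = TC'(Q) = 16 - 8Q + 3Q^2 and AVC = VC/Q = 16 - 4Q + Q^2.
AVC is minimized where dAVC/dQ = -4 + 2Q = 0, at Q = 2; min AVC = 16 - 4·2 + 2^2 = $12.
With P < min AVC ($9 < $12), every unit sold adds to the loss.
Shutting down limits the loss to fixed cost, $525.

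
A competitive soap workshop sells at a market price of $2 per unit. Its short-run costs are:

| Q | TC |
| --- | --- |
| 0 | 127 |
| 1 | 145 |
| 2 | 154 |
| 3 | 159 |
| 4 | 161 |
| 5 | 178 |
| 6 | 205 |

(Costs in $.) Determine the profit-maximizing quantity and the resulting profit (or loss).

Q = 0 (shut down); profit = -$127

Tabulate TR − TC: Q=0: -127; Q=1: -143; Q=2: -150; Q=3: -153; Q=4: -153; Q=5: -168; Q=6: -193.
Profit is highest at Q = 0. Equivalently, the lowest AVC in the table is 34/4 ≈ $8.50 at Q = 4, and P = $2 falls below it — price never covers variable cost, so the firm shuts down and loses only its fixed cost.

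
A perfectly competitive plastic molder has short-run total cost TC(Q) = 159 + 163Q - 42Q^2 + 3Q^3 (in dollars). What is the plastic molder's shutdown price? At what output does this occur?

$16 per unit, at Q = 7

The firm shuts down when price falls below the minimum of average variable cost. AVC = VC/Q = 163 - 42Q + 3Q^2.
dAVC/dQ = -42 + 6Q = 0 gives Q = 7. min AVC = 163 - 42·7 + 3·7^2 = 16.
For P < $16 the firm produces nothing.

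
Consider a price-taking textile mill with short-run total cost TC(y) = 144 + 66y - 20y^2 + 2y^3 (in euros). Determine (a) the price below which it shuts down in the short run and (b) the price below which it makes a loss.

Shutdown price = min AVC. AVC = 66 - 20y + 2y^2, with vertex at y = 5 and minimum €16.
ATC = 144/y + 66 - 20y + 2y^2. Setting dATC/dy = −144/y^2 − 20 + 4y = 0 gives y = 6 (since 4·6^3 − 20·6^2 = 144).
min ATC = 144/6 + 66 − 20·6 + 2·6^2 = €42. That is the break-even price.
Between these two prices the firm operates at a loss; above €42 it earns a profit.

Shutdown price = €16; break-even price = €42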